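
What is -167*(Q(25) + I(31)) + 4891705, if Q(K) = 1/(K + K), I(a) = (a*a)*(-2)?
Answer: 260633783/50 ≈ 5.2127e+6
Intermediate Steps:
I(a) = -2*a² (I(a) = a²*(-2) = -2*a²)
Q(K) = 1/(2*K)
-167*(Q(25) + I(31)) + 4891705 = -167*((½)/25 - 2*31²) + 4891705 = -167*((½)*(1/25) - 2*961) + 4891705 = -167*(1/50 - 1922) + 4891705 = -167*(-96099/50) + 4891705 = 16048533/50 + 4891705 = 260633783/50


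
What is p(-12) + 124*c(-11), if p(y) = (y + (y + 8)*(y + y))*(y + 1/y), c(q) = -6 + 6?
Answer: -1015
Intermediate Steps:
c(q) = 0
p(y) = (y + 1/y)*(y + 2*y*(8 + y)) (p(y) = (y + (8 + y)*(2*y))*(y + 1/y) = (y + 2*y*(8 + y))*(y + 1/y) = (y + 1/y)*(y + 2*y*(8 + y)))
p(-12) + 124*c(-11) = (17 + 2*(-12) + 2*(-12)³ + 17*(-12)²) + 124*0 = (17 - 24 + 2*(-1728) + 17*144) + 0 = (17 - 24 - 3456 + 2448) + 0 = -1015 + 0 = -1015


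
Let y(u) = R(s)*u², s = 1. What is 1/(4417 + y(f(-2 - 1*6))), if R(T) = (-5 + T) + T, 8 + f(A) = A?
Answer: 1/3649 ≈ 0.00027405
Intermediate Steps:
f(A) = -8 + A
R(T) = -5 + 2*T
y(u) = -3*u² (y(u) = (-5 + 2*1)*u² = (-5 + 2)*u² = -3*u²)
1/(4417 + y(f(-2 - 1*6))) = 1/(4417 - 3*(-8 + (-2 - 1*6))²) = 1/(4417 - 3*(-8 + (-2 - 6))²) = 1/(4417 - 3*(-8 - 8)²) = 1/(4417 - 3*(-16)²) = 1/(4417 - 3*256) = 1/(4417 - 768) = 1/3649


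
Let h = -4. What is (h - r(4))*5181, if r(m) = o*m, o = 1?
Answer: -41448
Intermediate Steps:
r(m) = m (r(m) = 1*m = m)
(h - r(4))*5181 = (-4 - 1*4)*5181 = (-4 - 4)*5181 = -8*5181 = -41448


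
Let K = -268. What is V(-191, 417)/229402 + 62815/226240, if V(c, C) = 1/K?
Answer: 96546234765/347729386816 ≈ 0.27765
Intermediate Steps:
V(c, C) = -1/268 (V(c, C) = 1/(-268) = -1/268)
V(-191, 417)/229402 + 62815/226240 = -1/268/229402 + 62815/226240 = -1/268*1/229402 + 62815*(1/226240) = -1/61479736 + 12563/45248 = 96546234765/347729386816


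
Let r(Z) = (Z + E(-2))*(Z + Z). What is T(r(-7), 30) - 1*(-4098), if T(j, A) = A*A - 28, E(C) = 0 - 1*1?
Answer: 4970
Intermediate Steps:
E(C) = -1 (E(C) = 0 - 1 = -1)
r(Z) = 2*Z*(-1 + Z) (r(Z) = (Z - 1)*(Z + Z) = (-1 + Z)*(2*Z) = 2*Z*(-1 + Z))
T(j, A) = -28 + A**2 (T(j, A) = A**2 - 28 = -28 + A**2)
T(r(-7), 30) - 1*(-4098) = (-28 + 30**2) - 1*(-4098) = (-28 + 900) + 4098 = 872 + 4098 = 4970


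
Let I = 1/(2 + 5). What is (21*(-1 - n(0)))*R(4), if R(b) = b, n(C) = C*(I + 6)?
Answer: -84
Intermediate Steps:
I = ⅐ (I = 1/7 = ⅐ ≈ 0.14286)
n(C) = 43*C/7 (n(C) = C*(⅐ + 6) = C*(43/7) = 43*C/7)
(21*(-1 - n(0)))*R(4) = (21*(-1 - 43*0/7))*4 = (21*(-1 - 1*0))*4 = (21*(-1 + 0))*4 = (21*(-1))*4 = -21*4 = -84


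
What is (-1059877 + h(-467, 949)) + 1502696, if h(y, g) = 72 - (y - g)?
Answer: 444307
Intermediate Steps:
h(y, g) = 72 + g - y (h(y, g) = 72 + (g - y) = 72 + g - y)
(-1059877 + h(-467, 949)) + 1502696 = (-1059877 + (72 + 949 - 1*(-467))) + 1502696 = (-1059877 + (72 + 949 + 467)) + 1502696 = (-1059877 + 1488) + 1502696 = -1058389 + 1502696 = 444307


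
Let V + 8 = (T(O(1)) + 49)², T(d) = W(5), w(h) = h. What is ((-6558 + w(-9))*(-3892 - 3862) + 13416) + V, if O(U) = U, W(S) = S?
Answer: 50936842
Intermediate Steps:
T(d) = 5
V = 2908 (V = -8 + (5 + 49)² = -8 + 54² = -8 + 2916 = 2908)
((-6558 + w(-9))*(-3892 - 3862) + 13416) + V = ((-6558 - 9)*(-3892 - 3862) + 13416) + 2908 = (-6567*(-7754) + 13416) + 2908 = (50920518 + 13416) + 2908 = 50933934 + 2908 = 50936842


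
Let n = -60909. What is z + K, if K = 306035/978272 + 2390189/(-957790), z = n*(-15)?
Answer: 22527760274024159/24657345760 ≈ 9.1363e+5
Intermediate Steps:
z = 913635 (z = -60909*(-15) = 913635)
K = -53819413441/24657345760 (K = 306035*(1/978272) + 2390189*(-1/957790) = 306035/978272 - 2390189/957790 = -53819413441/24657345760 ≈ -2.1827)
z + K = 913635 - 53819413441/24657345760 = 22527760274024159/24657345760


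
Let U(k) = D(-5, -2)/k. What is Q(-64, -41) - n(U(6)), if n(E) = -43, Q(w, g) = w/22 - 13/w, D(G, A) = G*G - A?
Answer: 28367/704 ≈ 40.294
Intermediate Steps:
D(G, A) = G**2 - A
Q(w, g) = -13/w + w/22 (Q(w, g) = w*(1/22) - 13/w = w/22 - 13/w = -13/w + w/22)
U(k) = 27/k (U(k) = ((-5)**2 - 1*(-2))/k = (25 + 2)/k = 27/k)
Q(-64, -41) - n(U(6)) = (-13/(-64) + (1/22)*(-64)) - 1*(-43) = (-13*(-1/64) - 32/11) + 43 = (13/64 - 32/11) + 43 = -1905/704 + 43 = 28367/704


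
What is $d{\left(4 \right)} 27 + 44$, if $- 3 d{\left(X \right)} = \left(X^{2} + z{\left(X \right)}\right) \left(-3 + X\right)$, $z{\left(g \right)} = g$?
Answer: $-136$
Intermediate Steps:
$d{\left(X \right)} = - \frac{\left(-3 + X\right) \left(X + X^{2}\right)}{3}$ ($d{\left(X \right)} = - \frac{\left(X^{2} + X\right) \left(-3 + X\right)}{3} = - \frac{\left(X + X^{2}\right) \left(-3 + X\right)}{3} = - \frac{\left(-3 + X\right) \left(X + X^{2}\right)}{3}$)
$d{\left(4 \right)} 27 + 44 = \frac{1}{3} \cdot 4 \left(3 - 4^{2} + 2 \cdot 4\right) 27 + 44 = \frac{1}{3} \cdot 4 \left(3 - 16 + 8\right) 27 + 44 = \frac{1}{3} \cdot 4 \left(-5\right) 27 + 44 = \left(- \frac{20}{3}\right) 27 + 44 = -180 + 44 = -136$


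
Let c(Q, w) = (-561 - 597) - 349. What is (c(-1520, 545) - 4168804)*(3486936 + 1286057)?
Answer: -19904865210823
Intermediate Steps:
c(Q, w) = -1507 (c(Q, w) = -1158 - 349 = -1507)
(c(-1520, 545) - 4168804)*(3486936 + 1286057) = (-1507 - 4168804)*(3486936 + 1286057) = -4170311*4772993 = -19904865210823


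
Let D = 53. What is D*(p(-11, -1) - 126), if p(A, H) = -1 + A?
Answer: -7314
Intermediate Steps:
D*(p(-11, -1) - 126) = 53*((-1 - 11) - 126) = 53*(-12 - 126) = 53*(-138) = -7314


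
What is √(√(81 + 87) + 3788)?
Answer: √(3788 + 2*√42) ≈ 61.652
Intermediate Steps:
√(√(81 + 87) + 3788) = √(√168 + 3788) = √(2*√42 + 3788) = √(3788 + 2*√42)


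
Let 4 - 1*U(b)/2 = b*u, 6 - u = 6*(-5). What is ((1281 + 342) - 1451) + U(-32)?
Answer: 2484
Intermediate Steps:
u = 36 (u = 6 - 6*(-5) = 6 - 1*(-30) = 6 + 30 = 36)
U(b) = 8 - 72*b (U(b) = 8 - 2*b*36 = 8 - 72*b)
((1281 + 342) - 1451) + U(-32) = ((1281 + 342) - 1451) + (8 - 72*(-32)) = (1623 - 1451) + (8 + 2304) = 172 + 2312 = 2484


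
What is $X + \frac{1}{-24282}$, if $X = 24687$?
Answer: $\frac{599449733}{24282} \approx 24687.0$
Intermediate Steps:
$X + \frac{1}{-24282} = 24687 + \frac{1}{-24282} = 24687 - \frac{1}{24282} = \frac{599449733}{24282}$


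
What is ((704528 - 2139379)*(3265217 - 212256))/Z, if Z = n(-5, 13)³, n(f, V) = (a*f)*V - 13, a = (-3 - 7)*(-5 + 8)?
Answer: -4380544143811/7267563953 ≈ -602.75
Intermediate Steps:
a = -30 (a = -10*3 = -30)
n(f, V) = -13 - 30*V*f (n(f, V) = (-30*f)*V - 13 = -30*V*f - 13 = -13 - 30*V*f)
Z = 7267563953 (Z = (-13 - 30*13*(-5))³ = (-13 + 1950)³ = 1937³ = 7267563953)
((704528 - 2139379)*(3265217 - 212256))/Z = ((704528 - 2139379)*(3265217 - 212256))/7267563953 = -1434851*3052961*(1/7267563953) = -4380544143811*1/7267563953 = -4380544143811/7267563953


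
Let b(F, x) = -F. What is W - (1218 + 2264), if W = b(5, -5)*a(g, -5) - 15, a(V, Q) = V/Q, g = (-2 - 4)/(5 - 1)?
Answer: -6997/2 ≈ -3498.5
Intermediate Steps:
g = -3/2 (g = -6/4 = -6*1/4 = -3/2 ≈ -1.5000)
W = -33/2 (W = (-1*5)*(-3/2/(-5)) - 15 = -(-15)*(-1)/(2*5) - 15 = -5*3/10 - 15 = -3/2 - 15 = -33/2 ≈ -16.500)
W - (1218 + 2264) = -33/2 - (1218 + 2264) = -33/2 - 1*3482 = -33/2 - 3482 = -6997/2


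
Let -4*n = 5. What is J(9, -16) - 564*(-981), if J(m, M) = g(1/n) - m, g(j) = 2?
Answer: 553277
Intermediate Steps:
n = -5/4 (n = -¼*5 = -5/4 ≈ -1.2500)
J(m, M) = 2 - m
J(9, -16) - 564*(-981) = (2 - 1*9) - 564*(-981) = (2 - 9) + 553284 = -7 + 553284 = 553277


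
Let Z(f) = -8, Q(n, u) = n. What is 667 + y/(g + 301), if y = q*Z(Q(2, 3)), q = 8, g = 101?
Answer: 134035/201 ≈ 666.84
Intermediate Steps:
y = -64 (y = 8*(-8) = -64)
667 + y/(g + 301) = 667 - 64/(101 + 301) = 667 - 64/402 = 667 - 64*1/402 = 667 - 32/201 = 134035/201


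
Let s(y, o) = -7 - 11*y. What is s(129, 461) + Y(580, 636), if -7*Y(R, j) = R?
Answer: -10562/7 ≈ -1508.9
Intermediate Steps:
Y(R, j) = -R/7
s(129, 461) + Y(580, 636) = (-7 - 11*129) - 1/7*580 = (-7 - 1419) - 580/7 = -1426 - 580/7 = -10562/7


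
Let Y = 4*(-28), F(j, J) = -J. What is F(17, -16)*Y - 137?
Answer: -1929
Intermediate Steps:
Y = -112
F(17, -16)*Y - 137 = -1*(-16)*(-112) - 137 = 16*(-112) - 137 = -1792 - 137 = -1929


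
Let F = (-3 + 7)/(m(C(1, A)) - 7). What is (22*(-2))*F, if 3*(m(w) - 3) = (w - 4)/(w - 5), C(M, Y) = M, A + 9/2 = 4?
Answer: 704/15 ≈ 46.933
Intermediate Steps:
A = -1/2 (A = -9/2 + 4 = -1/2 ≈ -0.50000)
m(w) = 3 + (-4 + w)/(3*(-5 + w)) (m(w) = 3 + ((w - 4)/(w - 5))/3 = 3 + ((-4 + w)/(-5 + w))/3 = 3 + (-4 + w)/(3*(-5 + w)))
F = -16/15 (F = (-3 + 7)/((-49 + 10*1)/(3*(-5 + 1)) - 7) = 4/((1/3)*(-49 + 10)/(-4) - 7) = 4/((1/3)*(-1/4)*(-39) - 7) = 4/(13/4 - 7) = 4/(-15/4) = 4*(-4/15) = -16/15 ≈ -1.0667)
(22*(-2))*F = (22*(-2))*(-16/15) = -44*(-16/15) = 704/15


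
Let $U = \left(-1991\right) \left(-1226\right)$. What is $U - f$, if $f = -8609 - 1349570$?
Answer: $3799145$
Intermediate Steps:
$f = -1358179$
$U = 2440966$
$U - f = 2440966 - -1358179 = 2440966 + 1358179 = 3799145$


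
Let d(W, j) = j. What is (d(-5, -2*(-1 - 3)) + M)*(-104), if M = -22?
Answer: 1456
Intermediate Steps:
(d(-5, -2*(-1 - 3)) + M)*(-104) = (-2*(-1 - 3) - 22)*(-104) = (-2*(-4) - 22)*(-104) = (8 - 22)*(-104) = -14*(-104) = 1456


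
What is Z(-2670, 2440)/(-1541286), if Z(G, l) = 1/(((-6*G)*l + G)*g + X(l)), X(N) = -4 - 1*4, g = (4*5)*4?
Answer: -1/4819432384724112 ≈ -2.0749e-16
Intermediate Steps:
g = 80 (g = 20*4 = 80)
X(N) = -8 (X(N) = -4 - 4 = -8)
Z(G, l) = 1/(-8 + 80*G - 480*G*l) (Z(G, l) = 1/(((-6*G)*l + G)*80 - 8) = 1/((-6*G*l + G)*80 - 8) = 1/((G - 6*G*l)*80 - 8) = 1/((80*G - 480*G*l) - 8) = 1/(-8 + 80*G - 480*G*l))
Z(-2670, 2440)/(-1541286) = -1/(8 - 80*(-2670) + 480*(-2670)*2440)/(-1541286) = -1/(8 + 213600 - 3127104000)*(-1/1541286) = -1/(-3126890392)*(-1/1541286) = -1*(-1/3126890392)*(-1/1541286) = (1/3126890392)*(-1/1541286) = -1/4819432384724112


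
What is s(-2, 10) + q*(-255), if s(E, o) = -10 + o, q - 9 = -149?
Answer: 35700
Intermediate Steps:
q = -140 (q = 9 - 149 = -140)
s(-2, 10) + q*(-255) = (-10 + 10) - 140*(-255) = 0 + 35700 = 35700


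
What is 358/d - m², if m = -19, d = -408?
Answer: -73823/204 ≈ -361.88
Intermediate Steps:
358/d - m² = 358/(-408) - 1*(-19)² = 358*(-1/408) - 1*361 = -179/204 - 361 = -73823/204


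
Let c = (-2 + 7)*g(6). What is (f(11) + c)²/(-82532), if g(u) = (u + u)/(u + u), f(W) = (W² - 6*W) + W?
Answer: -5041/82532 ≈ -0.061079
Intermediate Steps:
f(W) = W² - 5*W
g(u) = 1 (g(u) = (2*u)/((2*u)) = (2*u)*(1/(2*u)) = 1)
c = 5 (c = (-2 + 7)*1 = 5*1 = 5)
(f(11) + c)²/(-82532) = (11*(-5 + 11) + 5)²/(-82532) = (11*6 + 5)²*(-1/82532) = (66 + 5)²*(-1/82532) = 71²*(-1/82532) = 5041*(-1/82532) = -5041/82532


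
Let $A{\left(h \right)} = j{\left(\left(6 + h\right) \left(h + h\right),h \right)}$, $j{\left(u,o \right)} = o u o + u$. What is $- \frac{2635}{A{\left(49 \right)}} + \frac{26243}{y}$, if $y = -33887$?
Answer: $- \frac{9710046851}{12535072396} \approx -0.77463$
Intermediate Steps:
$j{\left(u,o \right)} = u + u o^{2}$ ($j{\left(u,o \right)} = u o^{2} + u = u + u o^{2}$)
$A{\left(h \right)} = 2 h \left(1 + h^{2}\right) \left(6 + h\right)$ ($A{\left(h \right)} = \left(6 + h\right) \left(h + h\right) \left(1 + h^{2}\right) = \left(6 + h\right) 2 h \left(1 + h^{2}\right) = 2 h \left(6 + h\right) \left(1 + h^{2}\right) = 2 h \left(1 + h^{2}\right) \left(6 + h\right)$)
$- \frac{2635}{A{\left(49 \right)}} + \frac{26243}{y} = - \frac{2635}{2 \cdot 49 \left(1 + 49^{2}\right) \left(6 + 49\right)} + \frac{26243}{-33887} = - \frac{2635}{2 \cdot 49 \left(1 + 2401\right) 55} + 26243 \left(- \frac{1}{33887}\right) = - \frac{2635}{2 \cdot 49 \cdot 2402 \cdot 55} - \frac{3749}{4841} = - \frac{2635}{12946780} - \frac{3749}{4841} = \left(-2635\right) \frac{1}{12946780} - \frac{3749}{4841} = - \frac{527}{2589356} - \frac{3749}{4841} = - \frac{9710046851}{12535072396}$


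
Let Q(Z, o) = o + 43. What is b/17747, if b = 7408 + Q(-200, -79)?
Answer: 7372/17747 ≈ 0.41539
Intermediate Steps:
Q(Z, o) = 43 + o
b = 7372 (b = 7408 + (43 - 79) = 7408 - 36 = 7372)
b/17747 = 7372/17747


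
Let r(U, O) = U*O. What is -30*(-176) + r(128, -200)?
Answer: -20320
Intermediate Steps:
r(U, O) = O*U
-30*(-176) + r(128, -200) = -30*(-176) - 200*128 = 5280 - 25600 = -20320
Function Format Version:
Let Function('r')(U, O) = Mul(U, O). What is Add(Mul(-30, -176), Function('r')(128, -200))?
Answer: -20320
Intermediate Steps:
Function('r')(U, O) = Mul(O, U)
Add(Mul(-30, -176), Function('r')(128, -200)) = Add(Mul(-30, -176), Mul(-200, 128)) = Add(5280, -25600) = -20320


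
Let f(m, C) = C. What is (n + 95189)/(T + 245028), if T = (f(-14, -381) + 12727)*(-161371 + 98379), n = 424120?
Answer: -519309/777454204 ≈ -0.00066796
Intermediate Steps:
T = -777699232 (T = (-381 + 12727)*(-161371 + 98379) = 12346*(-62992) = -777699232)
(n + 95189)/(T + 245028) = (424120 + 95189)/(-777699232 + 245028) = 519309/(-777454204) = 519309*(-1/777454204) = -519309/777454204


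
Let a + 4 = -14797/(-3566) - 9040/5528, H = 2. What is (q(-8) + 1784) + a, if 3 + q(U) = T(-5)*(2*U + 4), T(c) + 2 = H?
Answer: 4384911509/2464106 ≈ 1779.5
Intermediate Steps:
T(c) = 0 (T(c) = -2 + 2 = 0)
a = -3661277/2464106 (a = -4 + (-14797/(-3566) - 9040/5528) = -4 + (-14797*(-1/3566) - 9040*1/5528) = -4 + (14797/3566 - 1130/691) = -4 + 6195147/2464106 = -3661277/2464106 ≈ -1.4858)
q(U) = -3 (q(U) = -3 + 0*(2*U + 4) = -3 + 0*(4 + 2*U) = -3 + 0 = -3)
(q(-8) + 1784) + a = (-3 + 1784) - 3661277/2464106 = 1781 - 3661277/2464106 = 4384911509/2464106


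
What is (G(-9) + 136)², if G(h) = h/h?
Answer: 18769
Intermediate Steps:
G(h) = 1
(G(-9) + 136)² = (1 + 136)² = 137² = 18769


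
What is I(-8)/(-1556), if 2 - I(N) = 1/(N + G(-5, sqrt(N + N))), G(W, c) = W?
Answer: -27/20228 ≈ -0.0013348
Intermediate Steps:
I(N) = 2 - 1/(-5 + N) (I(N) = 2 - 1/(N - 5) = 2 - 1/(-5 + N))
I(-8)/(-1556) = ((-11 + 2*(-8))/(-5 - 8))/(-1556) = ((-11 - 16)/(-13))*(-1/1556) = -1/13*(-27)*(-1/1556) = (27/13)*(-1/1556) = -27/20228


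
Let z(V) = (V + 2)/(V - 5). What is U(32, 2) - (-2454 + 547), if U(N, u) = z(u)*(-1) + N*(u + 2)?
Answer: 6109/3 ≈ 2036.3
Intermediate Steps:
z(V) = (2 + V)/(-5 + V)
U(N, u) = N*(2 + u) - (2 + u)/(-5 + u) (U(N, u) = ((2 + u)/(-5 + u))*(-1) + N*(u + 2) = -(2 + u)/(-5 + u) + N*(2 + u) = N*(2 + u) - (2 + u)/(-5 + u))
U(32, 2) - (-2454 + 547) = (-2 - 1*2 + 32*(-5 + 2)*(2 + 2))/(-5 + 2) - (-2454 + 547) = (-2 - 2 + 32*(-3)*4)/(-3) - 1*(-1907) = -(-2 - 2 - 384)/3 + 1907 = -1/3*(-388) + 1907 = 388/3 + 1907 = 6109/3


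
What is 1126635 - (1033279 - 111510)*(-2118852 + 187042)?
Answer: 1780683698525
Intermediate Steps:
1126635 - (1033279 - 111510)*(-2118852 + 187042) = 1126635 - 921769*(-1931810) = 1126635 - 1*(-1780682571890) = 1126635 + 1780682571890 = 1780683698525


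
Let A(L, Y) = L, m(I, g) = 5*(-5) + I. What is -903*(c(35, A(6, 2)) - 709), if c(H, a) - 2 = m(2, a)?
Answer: 659190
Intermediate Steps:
m(I, g) = -25 + I
c(H, a) = -21 (c(H, a) = 2 + (-25 + 2) = 2 - 23 = -21)
-903*(c(35, A(6, 2)) - 709) = -903*(-21 - 709) = -903*(-730) = 659190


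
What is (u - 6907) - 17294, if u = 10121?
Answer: -14080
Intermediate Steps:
(u - 6907) - 17294 = (10121 - 6907) - 17294 = 3214 - 17294 = -14080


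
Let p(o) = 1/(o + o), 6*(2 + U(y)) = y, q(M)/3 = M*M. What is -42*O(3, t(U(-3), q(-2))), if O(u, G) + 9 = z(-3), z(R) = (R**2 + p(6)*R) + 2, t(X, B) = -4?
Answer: -147/2 ≈ -73.500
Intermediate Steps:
q(M) = 3*M**2 (q(M) = 3*(M*M) = 3*M**2)
U(y) = -2 + y/6
p(o) = 1/(2*o)
z(R) = 2 + R**2 + R/12 (z(R) = (R**2 + ((1/2)/6)*R) + 2 = (R**2 + ((1/2)*(1/6))*R) + 2 = (R**2 + R/12) + 2 = 2 + R**2 + R/12)
O(u, G) = 7/4 (O(u, G) = -9 + (2 + (-3)**2 + (1/12)*(-3)) = -9 + (2 + 9 - 1/4) = -9 + 43/4 = 7/4)
-42*O(3, t(U(-3), q(-2))) = -42*7/4 = -147/2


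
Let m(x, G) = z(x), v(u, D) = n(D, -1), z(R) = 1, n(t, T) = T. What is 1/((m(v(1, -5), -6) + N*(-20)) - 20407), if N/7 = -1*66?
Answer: -1/11166 ≈ -8.9558e-5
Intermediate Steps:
v(u, D) = -1
m(x, G) = 1
N = -462 (N = 7*(-1*66) = 7*(-66) = -462)
1/((m(v(1, -5), -6) + N*(-20)) - 20407) = 1/((1 - 462*(-20)) - 20407) = 1/((1 + 9240) - 20407) = 1/(9241 - 20407) = 1/(-11166) = -1/11166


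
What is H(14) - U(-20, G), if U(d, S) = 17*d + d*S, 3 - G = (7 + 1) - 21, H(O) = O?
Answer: 674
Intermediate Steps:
G = 16 (G = 3 - ((7 + 1) - 21) = 3 - (8 - 21) = 3 - 1*(-13) = 3 + 13 = 16)
U(d, S) = 17*d + S*d
H(14) - U(-20, G) = 14 - (-20)*(17 + 16) = 14 - (-20)*33 = 14 - 1*(-660) = 14 + 660 = 674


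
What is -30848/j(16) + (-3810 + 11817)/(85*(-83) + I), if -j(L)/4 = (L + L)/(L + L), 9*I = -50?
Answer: 489986977/63545 ≈ 7710.9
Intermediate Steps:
I = -50/9 (I = (⅑)*(-50) = -50/9 ≈ -5.5556)
j(L) = -4 (j(L) = -4*(L + L)/(L + L) = -4*2*L/(2*L) = -4*2*L*1/(2*L) = -4*1 = -4)
-30848/j(16) + (-3810 + 11817)/(85*(-83) + I) = -30848/(-4) + (-3810 + 11817)/(85*(-83) - 50/9) = -30848*(-¼) + 8007/(-7055 - 50/9) = 7712 + 8007/(-63545/9) = 7712 + 8007*(-9/63545) = 7712 - 72063/63545 = 489986977/63545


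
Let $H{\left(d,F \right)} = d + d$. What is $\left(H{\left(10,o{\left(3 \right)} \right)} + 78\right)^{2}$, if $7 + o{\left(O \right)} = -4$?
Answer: $9604$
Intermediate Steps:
$o{\left(O \right)} = -11$ ($o{\left(O \right)} = -7 - 4 = -11$)
$H{\left(d,F \right)} = 2 d$
$\left(H{\left(10,o{\left(3 \right)} \right)} + 78\right)^{2} = \left(2 \cdot 10 + 78\right)^{2} = \left(20 + 78\right)^{2} = 98^{2} = 9604$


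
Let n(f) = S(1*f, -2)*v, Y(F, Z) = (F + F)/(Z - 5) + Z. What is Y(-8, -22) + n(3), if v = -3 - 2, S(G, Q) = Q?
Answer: -308/27 ≈ -11.407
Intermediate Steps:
Y(F, Z) = Z + 2*F/(-5 + Z) (Y(F, Z) = (2*F)/(-5 + Z) + Z = 2*F/(-5 + Z) + Z = Z + 2*F/(-5 + Z))
v = -5
n(f) = 10 (n(f) = -2*(-5) = 10)
Y(-8, -22) + n(3) = ((-22)**2 - 5*(-22) + 2*(-8))/(-5 - 22) + 10 = (484 + 110 - 16)/(-27) + 10 = -1/27*578 + 10 = -578/27 + 10 = -308/27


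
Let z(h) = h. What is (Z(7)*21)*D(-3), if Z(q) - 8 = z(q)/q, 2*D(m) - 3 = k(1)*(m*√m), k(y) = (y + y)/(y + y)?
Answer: 567/2 - 567*I*√3/2 ≈ 283.5 - 491.04*I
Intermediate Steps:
k(y) = 1 (k(y) = (2*y)/((2*y)) = (2*y)*(1/(2*y)) = 1)
D(m) = 3/2 + m^(3/2)/2 (D(m) = 3/2 + (1*(m*√m))/2 = 3/2 + (1*m^(3/2))/2 = 3/2 + m^(3/2)/2)
Z(q) = 9 (Z(q) = 8 + q/q = 8 + 1 = 9)
(Z(7)*21)*D(-3) = (9*21)*(3/2 + (-3)^(3/2)/2) = 189*(3/2 + (-3*I*√3)/2) = 189*(3/2 - 3*I*√3/2) = 567/2 - 567*I*√3/2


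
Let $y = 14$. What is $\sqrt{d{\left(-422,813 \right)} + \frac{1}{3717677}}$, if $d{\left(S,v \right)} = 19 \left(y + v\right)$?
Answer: $\frac{\sqrt{217171294331675254}}{3717677} \approx 125.35$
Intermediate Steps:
$d{\left(S,v \right)} = 266 + 19 v$ ($d{\left(S,v \right)} = 19 \left(14 + v\right) = 266 + 19 v$)
$\sqrt{d{\left(-422,813 \right)} + \frac{1}{3717677}} = \sqrt{\left(266 + 19 \cdot 813\right) + \frac{1}{3717677}} = \sqrt{\left(266 + 15447\right) + \frac{1}{3717677}} = \sqrt{15713 + \frac{1}{3717677}} = \sqrt{\frac{58415858702}{3717677}} = \frac{\sqrt{217171294331675254}}{3717677}$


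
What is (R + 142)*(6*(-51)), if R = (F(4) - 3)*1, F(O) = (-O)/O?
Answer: -42228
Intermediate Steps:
F(O) = -1
R = -4 (R = (-1 - 3)*1 = -4*1 = -4)
(R + 142)*(6*(-51)) = (-4 + 142)*(6*(-51)) = 138*(-306) = -42228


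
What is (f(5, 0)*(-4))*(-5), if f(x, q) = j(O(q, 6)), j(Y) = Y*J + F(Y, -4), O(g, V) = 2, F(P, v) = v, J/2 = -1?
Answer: -160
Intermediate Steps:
J = -2 (J = 2*(-1) = -2)
j(Y) = -4 - 2*Y (j(Y) = Y*(-2) - 4 = -2*Y - 4 = -4 - 2*Y)
f(x, q) = -8 (f(x, q) = -4 - 2*2 = -4 - 4 = -8)
(f(5, 0)*(-4))*(-5) = -8*(-4)*(-5) = 32*(-5) = -160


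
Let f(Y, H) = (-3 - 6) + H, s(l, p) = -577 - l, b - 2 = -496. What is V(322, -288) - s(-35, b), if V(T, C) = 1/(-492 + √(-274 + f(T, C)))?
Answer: 131507678/242635 - I*√571/242635 ≈ 542.0 - 9.8484e-5*I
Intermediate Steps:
b = -494 (b = 2 - 496 = -494)
f(Y, H) = -9 + H
V(T, C) = 1/(-492 + √(-283 + C)) (V(T, C) = 1/(-492 + √(-274 + (-9 + C))) = 1/(-492 + √(-283 + C)))
V(322, -288) - s(-35, b) = 1/(-492 + √(-283 - 288)) - (-577 - 1*(-35)) = 1/(-492 + √(-571)) - (-577 + 35) = 1/(-492 + I*√571) - 1*(-542) = 1/(-492 + I*√571) + 542 = 542 + 1/(-492 + I*√571)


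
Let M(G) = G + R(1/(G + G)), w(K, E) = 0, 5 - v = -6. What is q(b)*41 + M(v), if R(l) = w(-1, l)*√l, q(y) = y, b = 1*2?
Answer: 93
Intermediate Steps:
b = 2
v = 11 (v = 5 - 1*(-6) = 5 + 6 = 11)
R(l) = 0 (R(l) = 0*√l = 0)
M(G) = G (M(G) = G + 0 = G)
q(b)*41 + M(v) = 2*41 + 11 = 82 + 11 = 93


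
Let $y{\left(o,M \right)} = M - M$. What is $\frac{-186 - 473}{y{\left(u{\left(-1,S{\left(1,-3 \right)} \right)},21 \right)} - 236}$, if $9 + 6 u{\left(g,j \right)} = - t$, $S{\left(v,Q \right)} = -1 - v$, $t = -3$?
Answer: $\frac{659}{236} \approx 2.7924$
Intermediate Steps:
$u{\left(g,j \right)} = -1$ ($u{\left(g,j \right)} = - \frac{3}{2} + \frac{\left(-1\right) \left(-3\right)}{6} = - \frac{3}{2} + \frac{1}{6} \cdot 3 = - \frac{3}{2} + \frac{1}{2} = -1$)
$y{\left(o,M \right)} = 0$
$\frac{-186 - 473}{y{\left(u{\left(-1,S{\left(1,-3 \right)} \right)},21 \right)} - 236} = \frac{-186 - 473}{0 - 236} = - \frac{659}{-236} = \left(-659\right) \left(- \frac{1}{236}\right) = \frac{659}{236}$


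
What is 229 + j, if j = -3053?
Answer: -2824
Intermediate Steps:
229 + j = 229 - 3053 = -2824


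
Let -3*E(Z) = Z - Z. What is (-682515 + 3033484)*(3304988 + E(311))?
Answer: 7769924333372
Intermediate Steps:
E(Z) = 0 (E(Z) = -(Z - Z)/3 = -⅓*0 = 0)
(-682515 + 3033484)*(3304988 + E(311)) = (-682515 + 3033484)*(3304988 + 0) = 2350969*3304988 = 7769924333372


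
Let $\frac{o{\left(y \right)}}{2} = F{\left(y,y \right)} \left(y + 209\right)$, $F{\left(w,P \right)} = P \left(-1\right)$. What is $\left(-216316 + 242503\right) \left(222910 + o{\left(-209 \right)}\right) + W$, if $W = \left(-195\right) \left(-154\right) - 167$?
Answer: $5837374033$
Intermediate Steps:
$F{\left(w,P \right)} = - P$
$W = 29863$ ($W = 30030 - 167 = 29863$)
$o{\left(y \right)} = - 2 y \left(209 + y\right)$ ($o{\left(y \right)} = 2 - y \left(y + 209\right) = 2 - y \left(209 + y\right) = 2 \left(- y \left(209 + y\right)\right) = - 2 y \left(209 + y\right)$)
$\left(-216316 + 242503\right) \left(222910 + o{\left(-209 \right)}\right) + W = \left(-216316 + 242503\right) \left(222910 - - 418 \left(209 - 209\right)\right) + 29863 = 26187 \left(222910 - \left(-418\right) 0\right) + 29863 = 26187 \left(222910 + 0\right) + 29863 = 26187 \cdot 222910 + 29863 = 5837344170 + 29863 = 5837374033$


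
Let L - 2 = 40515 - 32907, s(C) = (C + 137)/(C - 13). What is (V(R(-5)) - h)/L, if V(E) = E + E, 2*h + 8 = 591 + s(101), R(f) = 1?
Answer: -5119/133936 ≈ -0.038220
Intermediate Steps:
s(C) = (137 + C)/(-13 + C)
h = 25771/88 (h = -4 + (591 + (137 + 101)/(-13 + 101))/2 = -4 + (591 + 238/88)/2 = -4 + (591 + (1/88)*238)/2 = -4 + (591 + 119/44)/2 = -4 + (½)*(26123/44) = -4 + 26123/88 = 25771/88 ≈ 292.85)
V(E) = 2*E
L = 7610 (L = 2 + (40515 - 32907) = 2 + 7608 = 7610)
(V(R(-5)) - h)/L = (2*1 - 1*25771/88)/7610 = (2 - 25771/88)*(1/7610) = -25595/88*1/7610 = -5119/133936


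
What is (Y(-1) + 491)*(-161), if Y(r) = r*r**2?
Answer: -78890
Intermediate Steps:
Y(r) = r**3
(Y(-1) + 491)*(-161) = ((-1)**3 + 491)*(-161) = (-1 + 491)*(-161) = 490*(-161) = -78890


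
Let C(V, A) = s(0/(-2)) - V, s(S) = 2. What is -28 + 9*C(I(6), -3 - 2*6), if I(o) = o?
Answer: -64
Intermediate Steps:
C(V, A) = 2 - V
-28 + 9*C(I(6), -3 - 2*6) = -28 + 9*(2 - 1*6) = -28 + 9*(2 - 6) = -28 + 9*(-4) = -28 - 36 = -64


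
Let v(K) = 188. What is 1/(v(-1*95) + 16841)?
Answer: 1/17029 ≈ 5.8723e-5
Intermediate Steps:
1/(v(-1*95) + 16841) = 1/(188 + 16841) = 1/17029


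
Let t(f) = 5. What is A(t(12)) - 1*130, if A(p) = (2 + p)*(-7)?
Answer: -179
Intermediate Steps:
A(p) = -14 - 7*p
A(t(12)) - 1*130 = (-14 - 7*5) - 1*130 = (-14 - 35) - 130 = -49 - 130 = -179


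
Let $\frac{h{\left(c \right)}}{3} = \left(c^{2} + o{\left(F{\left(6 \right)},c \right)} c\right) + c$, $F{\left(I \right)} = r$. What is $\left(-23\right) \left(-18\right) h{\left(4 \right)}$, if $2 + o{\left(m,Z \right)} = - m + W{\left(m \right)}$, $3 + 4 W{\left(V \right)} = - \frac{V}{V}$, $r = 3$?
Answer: $-4968$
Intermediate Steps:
$F{\left(I \right)} = 3$
$W{\left(V \right)} = -1$ ($W{\left(V \right)} = - \frac{3}{4} + \frac{\left(-1\right) \frac{V}{V}}{4} = - \frac{3}{4} + \frac{\left(-1\right) 1}{4} = - \frac{3}{4} + \frac{1}{4} \left(-1\right) = - \frac{3}{4} - \frac{1}{4} = -1$)
$o{\left(m,Z \right)} = -3 - m$ ($o{\left(m,Z \right)} = -2 - \left(1 + m\right) = -3 - m$)
$h{\left(c \right)} = - 15 c + 3 c^{2}$ ($h{\left(c \right)} = 3 \left(\left(c^{2} + \left(-3 - 3\right) c\right) + c\right) = 3 \left(\left(c^{2} - 6 c\right) + c\right) = 3 \left(c^{2} - 5 c\right) = - 15 c + 3 c^{2}$)
$\left(-23\right) \left(-18\right) h{\left(4 \right)} = \left(-23\right) \left(-18\right) 3 \cdot 4 \left(-5 + 4\right) = 414 \cdot 3 \cdot 4 \left(-1\right) = 414 \left(-12\right) = -4968$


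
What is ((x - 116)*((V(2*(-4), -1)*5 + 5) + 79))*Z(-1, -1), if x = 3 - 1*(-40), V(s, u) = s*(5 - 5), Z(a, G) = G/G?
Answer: -6132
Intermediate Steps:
Z(a, G) = 1
V(s, u) = 0 (V(s, u) = s*0 = 0)
x = 43 (x = 3 + 40 = 43)
((x - 116)*((V(2*(-4), -1)*5 + 5) + 79))*Z(-1, -1) = ((43 - 116)*((0*5 + 5) + 79))*1 = -73*((0 + 5) + 79)*1 = -73*(5 + 79)*1 = -73*84*1 = -6132*1 = -6132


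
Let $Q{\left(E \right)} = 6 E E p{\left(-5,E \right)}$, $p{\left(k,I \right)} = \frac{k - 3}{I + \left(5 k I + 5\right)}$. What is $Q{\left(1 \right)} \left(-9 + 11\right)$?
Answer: $\frac{96}{19} \approx 5.0526$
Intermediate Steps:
$p{\left(k,I \right)} = \frac{-3 + k}{5 + I + 5 I k}$ ($p{\left(k,I \right)} = \frac{-3 + k}{I + \left(5 I k + 5\right)} = \frac{-3 + k}{I + \left(5 + 5 I k\right)} = \frac{-3 + k}{5 + I + 5 I k}$)
$Q{\left(E \right)} = - \frac{48 E^{2}}{5 - 24 E}$ ($Q{\left(E \right)} = 6 E E \frac{-3 - 5}{5 + E + 5 E \left(-5\right)} = 6 E^{2} \frac{1}{5 + E - 25 E} \left(-8\right) = 6 E^{2} \frac{1}{5 - 24 E} \left(-8\right) = 6 E^{2} \left(- \frac{8}{5 - 24 E}\right) = - \frac{48 E^{2}}{5 - 24 E}$)
$Q{\left(1 \right)} \left(-9 + 11\right) = \frac{48 \cdot 1^{2}}{-5 + 24 \cdot 1} \left(-9 + 11\right) = 48 \cdot 1 \frac{1}{-5 + 24} \cdot 2 = 48 \cdot 1 \cdot \frac{1}{19} \cdot 2 = \frac{48}{19} \cdot 2 = \frac{96}{19}$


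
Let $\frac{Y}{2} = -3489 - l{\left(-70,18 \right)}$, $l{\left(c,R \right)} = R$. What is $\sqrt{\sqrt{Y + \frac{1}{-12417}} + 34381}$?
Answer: $\frac{\sqrt{5300927525709 + 12417 i \sqrt{1081431781863}}}{12417} \approx 185.42 + 0.22584 i$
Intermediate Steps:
$Y = -7014$ ($Y = 2 \left(-3489 - 18\right) = 2 \left(-3507\right) = -7014$)
$\sqrt{\sqrt{Y + \frac{1}{-12417}} + 34381} = \sqrt{\sqrt{-7014 + \frac{1}{-12417}} + 34381} = \sqrt{\sqrt{-7014 - \frac{1}{12417}} + 34381} = \sqrt{\sqrt{- \frac{87092839}{12417}} + 34381} = \sqrt{\frac{i \sqrt{1081431781863}}{12417} + 34381} = \sqrt{34381 + \frac{i \sqrt{1081431781863}}{12417}}$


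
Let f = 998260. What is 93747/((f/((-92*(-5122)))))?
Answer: 11043959082/249565 ≈ 44253.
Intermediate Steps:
93747/((f/((-92*(-5122))))) = 93747/((998260/((-92*(-5122))))) = 93747/((998260/471224)) = 93747/((998260*(1/471224))) = 93747/(249565/117806) = 93747*(117806/249565) = 11043959082/249565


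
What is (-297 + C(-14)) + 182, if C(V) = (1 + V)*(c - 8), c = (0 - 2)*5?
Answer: 119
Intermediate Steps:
c = -10 (c = -2*5 = -10)
C(V) = -18 - 18*V (C(V) = (1 + V)*(-10 - 8) = (1 + V)*(-18) = -18 - 18*V)
(-297 + C(-14)) + 182 = (-297 + (-18 - 18*(-14))) + 182 = (-297 + (-18 + 252)) + 182 = (-297 + 234) + 182 = -63 + 182 = 119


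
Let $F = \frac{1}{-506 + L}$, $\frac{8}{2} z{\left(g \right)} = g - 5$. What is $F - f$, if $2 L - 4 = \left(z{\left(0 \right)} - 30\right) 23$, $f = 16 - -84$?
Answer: $- \frac{690708}{6907} \approx -100.0$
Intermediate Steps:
$f = 100$ ($f = 16 + 84 = 100$)
$z{\left(g \right)} = - \frac{5}{4} + \frac{g}{4}$ ($z{\left(g \right)} = \frac{g - 5}{4} = \frac{-5 + g}{4} = - \frac{5}{4} + \frac{g}{4}$)
$L = - \frac{2859}{8}$ ($L = 2 + \frac{\left(\left(- \frac{5}{4} + \frac{1}{4} \cdot 0\right) - 30\right) 23}{2} = 2 + \frac{\left(\left(- \frac{5}{4} + 0\right) - 30\right) 23}{2} = 2 + \frac{\left(- \frac{5}{4} - 30\right) 23}{2} = 2 + \frac{\left(- \frac{125}{4}\right) 23}{2} = 2 + \frac{1}{2} \left(- \frac{2875}{4}\right) = 2 - \frac{2875}{8} = - \frac{2859}{8} \approx -357.38$)
$F = - \frac{8}{6907}$ ($F = \frac{1}{-506 - \frac{2859}{8}} = \frac{1}{- \frac{6907}{8}} = - \frac{8}{6907} \approx -0.0011582$)
$F - f = - \frac{8}{6907} - 100 = - \frac{690708}{6907}$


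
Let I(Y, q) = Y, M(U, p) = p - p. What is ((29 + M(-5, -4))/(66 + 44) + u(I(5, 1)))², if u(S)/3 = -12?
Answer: 15452761/12100 ≈ 1277.1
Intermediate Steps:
M(U, p) = 0
u(S) = -36 (u(S) = 3*(-12) = -36)
((29 + M(-5, -4))/(66 + 44) + u(I(5, 1)))² = ((29 + 0)/(66 + 44) - 36)² = (29/110 - 36)² = (-3931/110)² = 15452761/12100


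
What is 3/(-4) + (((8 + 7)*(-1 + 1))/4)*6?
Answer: -¾ ≈ -0.75000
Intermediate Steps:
3/(-4) + (((8 + 7)*(-1 + 1))/4)*6 = 3*(-¼) + ((15*0)*(¼))*6 = -¾ + (0*(¼))*6 = -¾ + 0*6 = -¾ + 0 = -¾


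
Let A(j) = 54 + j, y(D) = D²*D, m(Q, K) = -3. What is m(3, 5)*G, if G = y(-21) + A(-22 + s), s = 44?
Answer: 27555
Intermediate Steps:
y(D) = D³
G = -9185 (G = (-21)³ + (54 + (-22 + 44)) = -9261 + (54 + 22) = -9261 + 76 = -9185)
m(3, 5)*G = -3*(-9185) = 27555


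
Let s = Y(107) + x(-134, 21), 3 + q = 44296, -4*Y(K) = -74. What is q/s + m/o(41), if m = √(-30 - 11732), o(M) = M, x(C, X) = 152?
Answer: 88586/341 + I*√11762/41 ≈ 259.78 + 2.6452*I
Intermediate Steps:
Y(K) = 37/2 (Y(K) = -¼*(-74) = 37/2)
q = 44293 (q = -3 + 44296 = 44293)
s = 341/2 (s = 37/2 + 152 = 341/2 ≈ 170.50)
m = I*√11762 (m = √(-11762) = I*√11762 ≈ 108.45*I)
q/s + m/o(41) = 44293/(341/2) + (I*√11762)/41 = 44293*(2/341) + (I*√11762)*(1/41) = 88586/341 + I*√11762/41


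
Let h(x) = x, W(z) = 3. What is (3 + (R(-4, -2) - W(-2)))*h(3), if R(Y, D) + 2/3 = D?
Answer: -8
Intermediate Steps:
R(Y, D) = -2/3 + D
(3 + (R(-4, -2) - W(-2)))*h(3) = (3 + ((-2/3 - 2) - 1*3))*3 = (3 + (-8/3 - 3))*3 = (3 - 17/3)*3 = -8/3*3 = -8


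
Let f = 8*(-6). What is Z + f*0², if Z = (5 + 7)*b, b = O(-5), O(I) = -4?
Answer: -48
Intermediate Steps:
b = -4
f = -48
Z = -48 (Z = (5 + 7)*(-4) = 12*(-4) = -48)
Z + f*0² = -48 - 48*0² = -48 - 48*0 = -48 + 0 = -48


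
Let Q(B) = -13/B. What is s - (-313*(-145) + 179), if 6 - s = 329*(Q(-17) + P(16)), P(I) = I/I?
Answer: -784356/17 ≈ -46139.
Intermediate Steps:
P(I) = 1
s = -9768/17 (s = 6 - 329*(-13/(-17) + 1) = 6 - 329*(-13*(-1/17) + 1) = 6 - 329*(13/17 + 1) = 6 - 329*30/17 = 6 - 1*9870/17 = 6 - 9870/17 = -9768/17 ≈ -574.59)
s - (-313*(-145) + 179) = -9768/17 - (-313*(-145) + 179) = -9768/17 - (45385 + 179) = -9768/17 - 1*45564 = -9768/17 - 45564 = -784356/17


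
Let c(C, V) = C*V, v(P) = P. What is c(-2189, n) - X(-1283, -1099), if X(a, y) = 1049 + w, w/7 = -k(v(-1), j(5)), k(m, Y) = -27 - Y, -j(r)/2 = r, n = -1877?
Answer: 4107585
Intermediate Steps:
j(r) = -2*r
w = 119 (w = 7*(-(-27 - (-2)*5)) = 7*(-(-27 - 1*(-10))) = 7*(-(-27 + 10)) = 7*(-1*(-17)) = 7*17 = 119)
X(a, y) = 1168 (X(a, y) = 1049 + 119 = 1168)
c(-2189, n) - X(-1283, -1099) = -2189*(-1877) - 1*1168 = 4108753 - 1168 = 4107585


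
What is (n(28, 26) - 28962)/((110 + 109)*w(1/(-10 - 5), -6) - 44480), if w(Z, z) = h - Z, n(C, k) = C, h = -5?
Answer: 72335/113901 ≈ 0.63507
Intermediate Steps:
w(Z, z) = -5 - Z
(n(28, 26) - 28962)/((110 + 109)*w(1/(-10 - 5), -6) - 44480) = (28 - 28962)/((110 + 109)*(-5 - 1/(-10 - 5)) - 44480) = -28934/(219*(-5 - 1/(-15)) - 44480) = -28934/(219*(-5 - 1*(-1/15)) - 44480) = -28934/(219*(-5 + 1/15) - 44480) = -28934/(219*(-74/15) - 44480) = -28934/(-5402/5 - 44480) = -28934/(-227802/5) = -28934*(-5/227802) = 72335/113901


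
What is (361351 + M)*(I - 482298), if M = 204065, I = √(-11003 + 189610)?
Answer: -272699005968 + 565416*√178607 ≈ -2.7246e+11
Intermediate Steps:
I = √178607 ≈ 422.62
(361351 + M)*(I - 482298) = (361351 + 204065)*(√178607 - 482298) = 565416*(-482298 + √178607) = -272699005968 + 565416*√178607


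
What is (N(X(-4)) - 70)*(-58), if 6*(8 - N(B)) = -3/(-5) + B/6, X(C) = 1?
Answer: 324307/90 ≈ 3603.4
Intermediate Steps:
N(B) = 79/10 - B/36 (N(B) = 8 - (-3/(-5) + B/6)/6 = 8 - (-3*(-⅕) + B*(⅙))/6 = 8 - (⅗ + B/6)/6 = 8 + (-⅒ - B/36) = 79/10 - B/36)
(N(X(-4)) - 70)*(-58) = ((79/10 - 1/36*1) - 70)*(-58) = ((79/10 - 1/36) - 70)*(-58) = (1417/180 - 70)*(-58) = -11183/180*(-58) = 324307/90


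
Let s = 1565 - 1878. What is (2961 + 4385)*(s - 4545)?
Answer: -35686868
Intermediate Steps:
s = -313
(2961 + 4385)*(s - 4545) = (2961 + 4385)*(-313 - 4545) = 7346*(-4858) = -35686868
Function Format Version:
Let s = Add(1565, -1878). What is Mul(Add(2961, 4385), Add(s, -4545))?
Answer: -35686868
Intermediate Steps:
s = -313
Mul(Add(2961, 4385), Add(s, -4545)) = Mul(Add(2961, 4385), Add(-313, -4545)) = Mul(7346, -4858) = -35686868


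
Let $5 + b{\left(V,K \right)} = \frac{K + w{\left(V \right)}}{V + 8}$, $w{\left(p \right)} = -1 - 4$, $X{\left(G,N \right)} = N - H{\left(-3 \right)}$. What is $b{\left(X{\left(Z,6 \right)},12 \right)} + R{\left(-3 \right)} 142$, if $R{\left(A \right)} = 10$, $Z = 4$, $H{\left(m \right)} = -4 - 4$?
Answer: $\frac{31137}{22} \approx 1415.3$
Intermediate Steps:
$H{\left(m \right)} = -8$ ($H{\left(m \right)} = -4 - 4 = -8$)
$X{\left(G,N \right)} = 8 + N$ ($X{\left(G,N \right)} = N - -8 = N + 8 = 8 + N$)
$w{\left(p \right)} = -5$ ($w{\left(p \right)} = -1 - 4 = -5$)
$b{\left(V,K \right)} = -5 + \frac{-5 + K}{8 + V}$ ($b{\left(V,K \right)} = -5 + \frac{K - 5}{V + 8} = -5 + \frac{-5 + K}{8 + V}$)
$b{\left(X{\left(Z,6 \right)},12 \right)} + R{\left(-3 \right)} 142 = \frac{-45 + 12 - 5 \left(8 + 6\right)}{8 + \left(8 + 6\right)} + 10 \cdot 142 = \frac{-45 + 12 - 70}{8 + 14} + 1420 = \frac{-45 + 12 - 70}{22} + 1420 = \frac{1}{22} \left(-103\right) + 1420 = - \frac{103}{22} + 1420 = \frac{31137}{22}$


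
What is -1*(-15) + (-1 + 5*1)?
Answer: 19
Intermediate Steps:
-1*(-15) + (-1 + 5*1) = 15 + (-1 + 5) = 15 + 4 = 19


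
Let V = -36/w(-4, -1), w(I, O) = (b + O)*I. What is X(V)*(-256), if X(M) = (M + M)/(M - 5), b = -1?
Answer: -4608/19 ≈ -242.53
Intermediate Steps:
w(I, O) = I*(-1 + O) (w(I, O) = (-1 + O)*I = I*(-1 + O))
V = -9/2 (V = -36*(-1/(4*(-1 - 1))) = -36/((-4*(-2))) = -36/8 = -36*⅛ = -9/2 ≈ -4.5000)
X(M) = 2*M/(-5 + M) (X(M) = (2*M)/(-5 + M) = 2*M/(-5 + M))
X(V)*(-256) = (2*(-9/2)/(-5 - 9/2))*(-256) = (2*(-9/2)/(-19/2))*(-256) = (2*(-9/2)*(-2/19))*(-256) = (18/19)*(-256) = -4608/19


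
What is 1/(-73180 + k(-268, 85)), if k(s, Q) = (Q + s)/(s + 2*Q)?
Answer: -98/7171457 ≈ -1.3665e-5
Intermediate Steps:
k(s, Q) = (Q + s)/(s + 2*Q)
1/(-73180 + k(-268, 85)) = 1/(-73180 + (85 - 268)/(-268 + 2*85)) = 1/(-73180 - 183/(-268 + 170)) = 1/(-73180 - 183/(-98)) = 1/(-73180 - 1/98*(-183)) = 1/(-73180 + 183/98) = 1/(-7171457/98) = -98/7171457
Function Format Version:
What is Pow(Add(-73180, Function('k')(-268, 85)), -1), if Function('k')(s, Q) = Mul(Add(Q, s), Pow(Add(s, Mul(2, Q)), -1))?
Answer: Rational(-98, 7171457) ≈ -1.3665e-5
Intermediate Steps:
Function('k')(s, Q) = Mul(Pow(Add(s, Mul(2, Q)), -1), Add(Q, s))
Pow(Add(-73180, Function('k')(-268, 85)), -1) = Pow(Add(-73180, Mul(Pow(Add(-268, Mul(2, 85)), -1), Add(85, -268))), -1) = Pow(Add(-73180, Mul(Pow(Add(-268, 170), -1), -183)), -1) = Pow(Add(-73180, Mul(Pow(-98, -1), -183)), -1) = Pow(Add(-73180, Mul(Rational(-1, 98), -183)), -1) = Pow(Add(-73180, Rational(183, 98)), -1) = Pow(Rational(-7171457, 98), -1) = Rational(-98, 7171457)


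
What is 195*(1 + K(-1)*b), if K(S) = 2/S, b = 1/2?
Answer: 0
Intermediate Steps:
b = ½ (b = 1*(½) = ½ ≈ 0.50000)
195*(1 + K(-1)*b) = 195*(1 + (2/(-1))*(½)) = 195*(1 + (2*(-1))*(½)) = 195*(1 - 2*½) = 195*(1 - 1) = 195*0 = 0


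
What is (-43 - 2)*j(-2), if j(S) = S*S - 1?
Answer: -135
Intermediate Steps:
j(S) = -1 + S² (j(S) = S² - 1 = -1 + S²)
(-43 - 2)*j(-2) = (-43 - 2)*(-1 + (-2)²) = -45*(-1 + 4) = -45*3 = -135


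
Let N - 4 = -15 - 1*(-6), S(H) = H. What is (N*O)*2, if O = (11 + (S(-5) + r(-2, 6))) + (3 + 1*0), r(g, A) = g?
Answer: -70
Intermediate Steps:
N = -5 (N = 4 + (-15 - 1*(-6)) = 4 + (-15 + 6) = 4 - 9 = -5)
O = 7 (O = (11 + (-5 - 2)) + (3 + 1*0) = (11 - 7) + (3 + 0) = 4 + 3 = 7)
(N*O)*2 = -5*7*2 = -35*2 = -70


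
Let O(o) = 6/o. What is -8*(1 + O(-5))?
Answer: 8/5 ≈ 1.6000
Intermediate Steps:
-8*(1 + O(-5)) = -8*(1 + 6/(-5)) = -8*(1 + 6*(-⅕)) = -8*(1 - 6/5) = -8*(-⅕) = 8/5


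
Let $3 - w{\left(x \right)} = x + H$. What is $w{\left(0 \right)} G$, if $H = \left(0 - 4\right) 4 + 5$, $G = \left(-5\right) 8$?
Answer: $-560$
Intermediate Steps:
$G = -40$
$H = -11$ ($H = \left(-4\right) 4 + 5 = -16 + 5 = -11$)
$w{\left(x \right)} = 14 - x$ ($w{\left(x \right)} = 3 - \left(x - 11\right) = 3 - \left(-11 + x\right) = 14 - x$)
$w{\left(0 \right)} G = \left(14 - 0\right) \left(-40\right) = \left(14 + 0\right) \left(-40\right) = 14 \left(-40\right) = -560$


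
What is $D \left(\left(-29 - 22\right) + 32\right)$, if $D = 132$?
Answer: $-2508$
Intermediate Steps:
$D \left(\left(-29 - 22\right) + 32\right) = 132 \left(\left(-29 - 22\right) + 32\right) = 132 \left(-51 + 32\right) = 132 \left(-19\right) = -2508$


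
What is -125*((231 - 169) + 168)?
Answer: -28750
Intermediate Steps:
-125*((231 - 169) + 168) = -125*(62 + 168) = -125*230 = -28750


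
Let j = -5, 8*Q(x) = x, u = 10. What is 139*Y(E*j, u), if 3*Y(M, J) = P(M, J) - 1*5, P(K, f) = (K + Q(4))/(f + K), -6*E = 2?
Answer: -46843/210 ≈ -223.06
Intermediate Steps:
Q(x) = x/8
E = -⅓ (E = -⅙*2 = -⅓ ≈ -0.33333)
P(K, f) = (½ + K)/(K + f) (P(K, f) = (K + (⅛)*4)/(f + K) = (K + ½)/(K + f) = (½ + K)/(K + f))
Y(M, J) = -5/3 + (½ + M)/(3*(J + M)) (Y(M, J) = ((½ + M)/(M + J) - 1*5)/3 = ((½ + M)/(J + M) - 5)/3 = (-5 + (½ + M)/(J + M))/3 = -5/3 + (½ + M)/(3*(J + M)))
139*Y(E*j, u) = 139*((1 - 10*10 - (-8)*(-5)/3)/(6*(10 - ⅓*(-5)))) = 139*((1 - 100 - 8*5/3)/(6*(10 + 5/3))) = 139*((1 - 100 - 40/3)/(6*(35/3))) = 139*((⅙)*(3/35)*(-337/3)) = 139*(-337/210) = -46843/210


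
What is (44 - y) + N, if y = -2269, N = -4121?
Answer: -1808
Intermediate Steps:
(44 - y) + N = (44 - 1*(-2269)) - 4121 = (44 + 2269) - 4121 = 2313 - 4121 = -1808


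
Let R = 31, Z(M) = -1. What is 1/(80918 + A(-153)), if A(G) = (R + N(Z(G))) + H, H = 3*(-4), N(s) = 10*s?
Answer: 1/80927 ≈ 1.2357e-5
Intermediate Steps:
H = -12
A(G) = 9 (A(G) = (31 + 10*(-1)) - 12 = (31 - 10) - 12 = 21 - 12 = 9)
1/(80918 + A(-153)) = 1/(80918 + 9) = 1/80927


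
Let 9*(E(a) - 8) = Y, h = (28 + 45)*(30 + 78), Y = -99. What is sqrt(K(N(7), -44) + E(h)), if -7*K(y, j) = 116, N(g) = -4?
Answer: I*sqrt(959)/7 ≈ 4.424*I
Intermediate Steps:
h = 7884 (h = 73*108 = 7884)
E(a) = -3 (E(a) = 8 + (1/9)*(-99) = 8 - 11 = -3)
K(y, j) = -116/7 (K(y, j) = -1/7*116 = -116/7)
sqrt(K(N(7), -44) + E(h)) = sqrt(-116/7 - 3) = sqrt(-137/7) = I*sqrt(959)/7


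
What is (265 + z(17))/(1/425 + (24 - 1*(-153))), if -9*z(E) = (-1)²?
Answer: 506600/338517 ≈ 1.4965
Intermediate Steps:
z(E) = -⅑ (z(E) = -⅑*(-1)² = -⅑*1 = -⅑)
(265 + z(17))/(1/425 + (24 - 1*(-153))) = (265 - ⅑)/(1/425 + (24 - 1*(-153))) = 2384/(9*(1/425 + (24 + 153))) = 2384/(9*(1/425 + 177)) = 2384/(9*(75226/425)) = (2384/9)*(425/75226) = 506600/338517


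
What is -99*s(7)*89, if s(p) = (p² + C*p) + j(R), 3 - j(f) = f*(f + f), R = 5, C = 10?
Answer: -634392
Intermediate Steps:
j(f) = 3 - 2*f² (j(f) = 3 - f*(f + f) = 3 - f*2*f = 3 - 2*f²)
s(p) = -47 + p² + 10*p (s(p) = (p² + 10*p) + (3 - 2*5²) = (p² + 10*p) + (3 - 2*25) = (p² + 10*p) + (3 - 50) = (p² + 10*p) - 47 = -47 + p² + 10*p)
-99*s(7)*89 = -99*(-47 + 7² + 10*7)*89 = -99*(-47 + 49 + 70)*89 = -99*72*89 = -7128*89 = -634392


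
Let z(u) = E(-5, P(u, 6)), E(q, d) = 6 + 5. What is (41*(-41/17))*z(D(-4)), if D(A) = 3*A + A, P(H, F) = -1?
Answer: -18491/17 ≈ -1087.7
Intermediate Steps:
D(A) = 4*A
E(q, d) = 11
z(u) = 11
(41*(-41/17))*z(D(-4)) = (41*(-41/17))*11 = -1681/17*11 = -18491/17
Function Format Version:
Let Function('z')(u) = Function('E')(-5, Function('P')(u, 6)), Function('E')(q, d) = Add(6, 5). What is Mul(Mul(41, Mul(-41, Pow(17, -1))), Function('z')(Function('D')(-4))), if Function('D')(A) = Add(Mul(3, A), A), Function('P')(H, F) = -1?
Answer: Rational(-18491, 17) ≈ -1087.7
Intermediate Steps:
Function('D')(A) = Mul(4, A)
Function('E')(q, d) = 11
Function('z')(u) = 11
Mul(Mul(41, Mul(-41, Pow(17, -1))), Function('z')(Function('D')(-4))) = Mul(Mul(41, Mul(-41, Pow(17, -1))), 11) = Mul(Mul(41, Mul(-41, Rational(1, 17))), 11) = Mul(Mul(41, Rational(-41, 17)), 11) = Mul(Rational(-1681, 17), 11) = Rational(-18491, 17)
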